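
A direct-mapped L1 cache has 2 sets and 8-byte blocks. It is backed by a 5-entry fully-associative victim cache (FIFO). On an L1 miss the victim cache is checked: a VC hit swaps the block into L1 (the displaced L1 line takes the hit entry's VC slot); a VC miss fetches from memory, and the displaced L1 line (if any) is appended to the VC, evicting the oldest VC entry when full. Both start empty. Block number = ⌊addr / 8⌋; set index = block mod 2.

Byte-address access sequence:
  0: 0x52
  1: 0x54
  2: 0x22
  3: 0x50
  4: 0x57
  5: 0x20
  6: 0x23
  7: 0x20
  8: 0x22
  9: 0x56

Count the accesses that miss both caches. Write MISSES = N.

0: 0x52 (blk 10, set 0) → MISS  vc=[]
1: 0x54 (blk 10, set 0) → L1-HIT  vc=[]
2: 0x22 (blk 4, set 0) → MISS  vc=[10]
3: 0x50 (blk 10, set 0) → VC-HIT  vc=[4]
4: 0x57 (blk 10, set 0) → L1-HIT  vc=[4]
5: 0x20 (blk 4, set 0) → VC-HIT  vc=[10]
6: 0x23 (blk 4, set 0) → L1-HIT  vc=[10]
7: 0x20 (blk 4, set 0) → L1-HIT  vc=[10]
8: 0x22 (blk 4, set 0) → L1-HIT  vc=[10]
9: 0x56 (blk 10, set 0) → VC-HIT  vc=[4]

MISSES = 2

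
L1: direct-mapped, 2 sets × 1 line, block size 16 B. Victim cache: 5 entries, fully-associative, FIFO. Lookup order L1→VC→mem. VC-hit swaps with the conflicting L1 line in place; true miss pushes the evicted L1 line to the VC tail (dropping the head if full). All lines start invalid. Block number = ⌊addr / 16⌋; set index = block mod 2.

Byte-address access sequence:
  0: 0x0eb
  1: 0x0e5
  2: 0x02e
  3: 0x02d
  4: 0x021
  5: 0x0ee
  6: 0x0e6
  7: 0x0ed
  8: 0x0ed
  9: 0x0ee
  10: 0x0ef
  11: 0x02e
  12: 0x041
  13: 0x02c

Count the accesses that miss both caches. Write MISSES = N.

  [0] addr=0xeb blk=14 s=0: MISS | VC []
  [1] addr=0xe5 blk=14 s=0: L1-HIT | VC []
  [2] addr=0x2e blk=2 s=0: MISS | VC [14]
  [3] addr=0x2d blk=2 s=0: L1-HIT | VC [14]
  [4] addr=0x21 blk=2 s=0: L1-HIT | VC [14]
  [5] addr=0xee blk=14 s=0: VC-HIT | VC [2]
  [6] addr=0xe6 blk=14 s=0: L1-HIT | VC [2]
  [7] addr=0xed blk=14 s=0: L1-HIT | VC [2]
  [8] addr=0xed blk=14 s=0: L1-HIT | VC [2]
  [9] addr=0xee blk=14 s=0: L1-HIT | VC [2]
  [10] addr=0xef blk=14 s=0: L1-HIT | VC [2]
  [11] addr=0x2e blk=2 s=0: VC-HIT | VC [14]
  [12] addr=0x41 blk=4 s=0: MISS | VC [14, 2]
  [13] addr=0x2c blk=2 s=0: VC-HIT | VC [14, 4]

MISSES = 3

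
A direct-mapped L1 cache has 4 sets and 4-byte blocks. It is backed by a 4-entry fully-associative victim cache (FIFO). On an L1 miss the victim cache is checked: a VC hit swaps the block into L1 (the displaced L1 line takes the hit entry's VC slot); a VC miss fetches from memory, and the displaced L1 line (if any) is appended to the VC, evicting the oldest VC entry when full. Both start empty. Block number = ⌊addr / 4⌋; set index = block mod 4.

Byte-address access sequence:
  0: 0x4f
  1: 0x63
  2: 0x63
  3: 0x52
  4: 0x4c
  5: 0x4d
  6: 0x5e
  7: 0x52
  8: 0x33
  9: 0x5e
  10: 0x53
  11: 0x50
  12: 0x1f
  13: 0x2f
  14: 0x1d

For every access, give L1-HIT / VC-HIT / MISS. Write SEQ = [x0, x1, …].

SEQ = [MISS, MISS, L1-HIT, MISS, L1-HIT, L1-HIT, MISS, L1-HIT, MISS, L1-HIT, VC-HIT, L1-HIT, MISS, MISS, VC-HIT]

0: 0x4f (blk 19, set 3) → MISS  vc=[]
1: 0x63 (blk 24, set 0) → MISS  vc=[]
2: 0x63 (blk 24, set 0) → L1-HIT  vc=[]
3: 0x52 (blk 20, set 0) → MISS  vc=[24]
4: 0x4c (blk 19, set 3) → L1-HIT  vc=[24]
5: 0x4d (blk 19, set 3) → L1-HIT  vc=[24]
6: 0x5e (blk 23, set 3) → MISS  vc=[24, 19]
7: 0x52 (blk 20, set 0) → L1-HIT  vc=[24, 19]
8: 0x33 (blk 12, set 0) → MISS  vc=[24, 19, 20]
9: 0x5e (blk 23, set 3) → L1-HIT  vc=[24, 19, 20]
10: 0x53 (blk 20, set 0) → VC-HIT  vc=[24, 19, 12]
11: 0x50 (blk 20, set 0) → L1-HIT  vc=[24, 19, 12]
12: 0x1f (blk 7, set 3) → MISS  vc=[24, 19, 12, 23]
13: 0x2f (blk 11, set 3) → MISS  vc=[19, 12, 23, 7]
14: 0x1d (blk 7, set 3) → VC-HIT  vc=[19, 12, 23, 11]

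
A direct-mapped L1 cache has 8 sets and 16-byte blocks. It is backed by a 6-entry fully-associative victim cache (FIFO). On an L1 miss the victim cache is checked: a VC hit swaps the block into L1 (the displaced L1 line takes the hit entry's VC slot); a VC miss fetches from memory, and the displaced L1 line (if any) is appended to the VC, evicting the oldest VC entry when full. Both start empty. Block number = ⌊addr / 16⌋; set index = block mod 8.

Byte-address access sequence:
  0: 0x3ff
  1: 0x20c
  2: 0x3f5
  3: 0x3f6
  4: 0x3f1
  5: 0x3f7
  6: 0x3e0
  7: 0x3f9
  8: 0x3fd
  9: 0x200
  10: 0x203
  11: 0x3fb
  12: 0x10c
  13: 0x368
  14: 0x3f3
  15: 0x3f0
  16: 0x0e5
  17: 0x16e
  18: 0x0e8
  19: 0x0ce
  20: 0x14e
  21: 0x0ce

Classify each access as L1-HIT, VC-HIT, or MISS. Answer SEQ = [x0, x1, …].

#0 0x3ff→b63/s7 MISS; vc=[]
#1 0x20c→b32/s0 MISS; vc=[]
#2 0x3f5→b63/s7 L1-HIT; vc=[]
#3 0x3f6→b63/s7 L1-HIT; vc=[]
#4 0x3f1→b63/s7 L1-HIT; vc=[]
#5 0x3f7→b63/s7 L1-HIT; vc=[]
#6 0x3e0→b62/s6 MISS; vc=[]
#7 0x3f9→b63/s7 L1-HIT; vc=[]
#8 0x3fd→b63/s7 L1-HIT; vc=[]
#9 0x200→b32/s0 L1-HIT; vc=[]
#10 0x203→b32/s0 L1-HIT; vc=[]
#11 0x3fb→b63/s7 L1-HIT; vc=[]
#12 0x10c→b16/s0 MISS; vc=[32]
#13 0x368→b54/s6 MISS; vc=[32,62]
#14 0x3f3→b63/s7 L1-HIT; vc=[32,62]
#15 0x3f0→b63/s7 L1-HIT; vc=[32,62]
#16 0xe5→b14/s6 MISS; vc=[32,62,54]
#17 0x16e→b22/s6 MISS; vc=[32,62,54,14]
#18 0xe8→b14/s6 VC-HIT; vc=[32,62,54,22]
#19 0xce→b12/s4 MISS; vc=[32,62,54,22]
#20 0x14e→b20/s4 MISS; vc=[32,62,54,22,12]
#21 0xce→b12/s4 VC-HIT; vc=[32,62,54,22,20]

SEQ = [MISS, MISS, L1-HIT, L1-HIT, L1-HIT, L1-HIT, MISS, L1-HIT, L1-HIT, L1-HIT, L1-HIT, L1-HIT, MISS, MISS, L1-HIT, L1-HIT, MISS, MISS, VC-HIT, MISS, MISS, VC-HIT]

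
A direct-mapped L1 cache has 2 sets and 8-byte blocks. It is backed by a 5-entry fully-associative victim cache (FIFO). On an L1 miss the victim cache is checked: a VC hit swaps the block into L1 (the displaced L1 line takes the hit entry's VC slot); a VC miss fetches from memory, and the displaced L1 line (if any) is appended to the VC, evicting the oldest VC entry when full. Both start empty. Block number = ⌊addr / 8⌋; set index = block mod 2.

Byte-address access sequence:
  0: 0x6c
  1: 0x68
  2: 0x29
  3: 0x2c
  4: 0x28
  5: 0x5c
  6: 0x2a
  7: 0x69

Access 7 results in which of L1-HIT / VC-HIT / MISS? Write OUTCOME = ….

#0 0x6c→b13/s1 MISS; vc=[]
#1 0x68→b13/s1 L1-HIT; vc=[]
#2 0x29→b5/s1 MISS; vc=[13]
#3 0x2c→b5/s1 L1-HIT; vc=[13]
#4 0x28→b5/s1 L1-HIT; vc=[13]
#5 0x5c→b11/s1 MISS; vc=[13,5]
#6 0x2a→b5/s1 VC-HIT; vc=[13,11]
#7 0x69→b13/s1 VC-HIT; vc=[5,11]

OUTCOME = VC-HIT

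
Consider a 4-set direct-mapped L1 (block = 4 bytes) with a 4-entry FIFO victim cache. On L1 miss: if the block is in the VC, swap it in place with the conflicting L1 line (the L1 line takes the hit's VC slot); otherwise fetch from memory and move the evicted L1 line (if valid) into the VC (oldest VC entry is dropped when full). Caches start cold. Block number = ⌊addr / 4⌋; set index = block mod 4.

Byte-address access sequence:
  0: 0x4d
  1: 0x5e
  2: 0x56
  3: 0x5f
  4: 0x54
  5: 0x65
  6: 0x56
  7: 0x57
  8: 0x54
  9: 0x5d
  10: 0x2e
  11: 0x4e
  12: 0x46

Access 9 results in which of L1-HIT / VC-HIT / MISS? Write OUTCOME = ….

0: 0x4d (blk 19, set 3) → MISS  vc=[]
1: 0x5e (blk 23, set 3) → MISS  vc=[19]
2: 0x56 (blk 21, set 1) → MISS  vc=[19]
3: 0x5f (blk 23, set 3) → L1-HIT  vc=[19]
4: 0x54 (blk 21, set 1) → L1-HIT  vc=[19]
5: 0x65 (blk 25, set 1) → MISS  vc=[19, 21]
6: 0x56 (blk 21, set 1) → VC-HIT  vc=[19, 25]
7: 0x57 (blk 21, set 1) → L1-HIT  vc=[19, 25]
8: 0x54 (blk 21, set 1) → L1-HIT  vc=[19, 25]
9: 0x5d (blk 23, set 3) → L1-HIT  vc=[19, 25]
10: 0x2e (blk 11, set 3) → MISS  vc=[19, 25, 23]
11: 0x4e (blk 19, set 3) → VC-HIT  vc=[11, 25, 23]
12: 0x46 (blk 17, set 1) → MISS  vc=[11, 25, 23, 21]

OUTCOME = L1-HIT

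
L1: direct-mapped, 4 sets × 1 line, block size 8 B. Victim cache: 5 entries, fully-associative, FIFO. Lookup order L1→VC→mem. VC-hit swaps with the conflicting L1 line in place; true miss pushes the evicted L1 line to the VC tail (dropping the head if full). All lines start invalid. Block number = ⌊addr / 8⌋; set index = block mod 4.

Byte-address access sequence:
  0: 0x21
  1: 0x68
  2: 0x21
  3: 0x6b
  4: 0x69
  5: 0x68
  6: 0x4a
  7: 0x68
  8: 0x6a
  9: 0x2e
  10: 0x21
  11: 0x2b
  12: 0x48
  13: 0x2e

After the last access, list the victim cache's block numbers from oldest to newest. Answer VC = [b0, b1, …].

VC = [9, 13]

  [0] addr=0x21 blk=4 s=0: MISS | VC []
  [1] addr=0x68 blk=13 s=1: MISS | VC []
  [2] addr=0x21 blk=4 s=0: L1-HIT | VC []
  [3] addr=0x6b blk=13 s=1: L1-HIT | VC []
  [4] addr=0x69 blk=13 s=1: L1-HIT | VC []
  [5] addr=0x68 blk=13 s=1: L1-HIT | VC []
  [6] addr=0x4a blk=9 s=1: MISS | VC [13]
  [7] addr=0x68 blk=13 s=1: VC-HIT | VC [9]
  [8] addr=0x6a blk=13 s=1: L1-HIT | VC [9]
  [9] addr=0x2e blk=5 s=1: MISS | VC [9, 13]
  [10] addr=0x21 blk=4 s=0: L1-HIT | VC [9, 13]
  [11] addr=0x2b blk=5 s=1: L1-HIT | VC [9, 13]
  [12] addr=0x48 blk=9 s=1: VC-HIT | VC [5, 13]
  [13] addr=0x2e blk=5 s=1: VC-HIT | VC [9, 13]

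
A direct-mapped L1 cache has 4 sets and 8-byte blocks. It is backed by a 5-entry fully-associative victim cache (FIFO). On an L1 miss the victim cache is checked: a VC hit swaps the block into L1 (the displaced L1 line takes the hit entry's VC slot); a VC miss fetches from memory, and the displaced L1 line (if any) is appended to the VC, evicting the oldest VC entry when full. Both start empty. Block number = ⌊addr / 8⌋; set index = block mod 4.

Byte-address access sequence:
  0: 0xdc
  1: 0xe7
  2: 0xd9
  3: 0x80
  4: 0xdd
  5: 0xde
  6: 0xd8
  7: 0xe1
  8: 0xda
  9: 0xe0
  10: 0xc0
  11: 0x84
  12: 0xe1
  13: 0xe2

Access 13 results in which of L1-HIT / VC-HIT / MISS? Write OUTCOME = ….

#0 0xdc→b27/s3 MISS; vc=[]
#1 0xe7→b28/s0 MISS; vc=[]
#2 0xd9→b27/s3 L1-HIT; vc=[]
#3 0x80→b16/s0 MISS; vc=[28]
#4 0xdd→b27/s3 L1-HIT; vc=[28]
#5 0xde→b27/s3 L1-HIT; vc=[28]
#6 0xd8→b27/s3 L1-HIT; vc=[28]
#7 0xe1→b28/s0 VC-HIT; vc=[16]
#8 0xda→b27/s3 L1-HIT; vc=[16]
#9 0xe0→b28/s0 L1-HIT; vc=[16]
#10 0xc0→b24/s0 MISS; vc=[16,28]
#11 0x84→b16/s0 VC-HIT; vc=[24,28]
#12 0xe1→b28/s0 VC-HIT; vc=[24,16]
#13 0xe2→b28/s0 L1-HIT; vc=[24,16]

OUTCOME = L1-HIT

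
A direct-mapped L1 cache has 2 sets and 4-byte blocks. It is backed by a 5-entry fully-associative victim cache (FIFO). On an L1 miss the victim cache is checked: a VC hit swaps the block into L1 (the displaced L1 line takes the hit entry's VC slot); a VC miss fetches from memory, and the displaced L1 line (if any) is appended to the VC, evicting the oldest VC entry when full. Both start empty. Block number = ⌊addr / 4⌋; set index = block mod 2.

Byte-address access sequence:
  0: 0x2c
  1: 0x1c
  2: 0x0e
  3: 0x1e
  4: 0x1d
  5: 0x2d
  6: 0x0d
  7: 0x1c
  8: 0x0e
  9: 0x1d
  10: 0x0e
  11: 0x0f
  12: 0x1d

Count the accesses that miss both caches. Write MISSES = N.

  [0] addr=0x2c blk=11 s=1: MISS | VC []
  [1] addr=0x1c blk=7 s=1: MISS | VC [11]
  [2] addr=0xe blk=3 s=1: MISS | VC [11, 7]
  [3] addr=0x1e blk=7 s=1: VC-HIT | VC [11, 3]
  [4] addr=0x1d blk=7 s=1: L1-HIT | VC [11, 3]
  [5] addr=0x2d blk=11 s=1: VC-HIT | VC [7, 3]
  [6] addr=0xd blk=3 s=1: VC-HIT | VC [7, 11]
  [7] addr=0x1c blk=7 s=1: VC-HIT | VC [3, 11]
  [8] addr=0xe blk=3 s=1: VC-HIT | VC [7, 11]
  [9] addr=0x1d blk=7 s=1: VC-HIT | VC [3, 11]
  [10] addr=0xe blk=3 s=1: VC-HIT | VC [7, 11]
  [11] addr=0xf blk=3 s=1: L1-HIT | VC [7, 11]
  [12] addr=0x1d blk=7 s=1: VC-HIT | VC [3, 11]

MISSES = 3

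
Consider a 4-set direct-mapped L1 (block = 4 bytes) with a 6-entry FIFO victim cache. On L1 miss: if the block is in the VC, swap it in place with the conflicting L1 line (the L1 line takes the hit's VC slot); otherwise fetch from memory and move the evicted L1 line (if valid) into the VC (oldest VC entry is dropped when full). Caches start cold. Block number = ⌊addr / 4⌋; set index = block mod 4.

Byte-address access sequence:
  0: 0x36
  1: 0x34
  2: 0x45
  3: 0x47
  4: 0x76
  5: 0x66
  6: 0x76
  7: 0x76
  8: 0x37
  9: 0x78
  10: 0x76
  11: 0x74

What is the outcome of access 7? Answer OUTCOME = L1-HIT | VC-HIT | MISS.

0: 0x36 (blk 13, set 1) → MISS  vc=[]
1: 0x34 (blk 13, set 1) → L1-HIT  vc=[]
2: 0x45 (blk 17, set 1) → MISS  vc=[13]
3: 0x47 (blk 17, set 1) → L1-HIT  vc=[13]
4: 0x76 (blk 29, set 1) → MISS  vc=[13, 17]
5: 0x66 (blk 25, set 1) → MISS  vc=[13, 17, 29]
6: 0x76 (blk 29, set 1) → VC-HIT  vc=[13, 17, 25]
7: 0x76 (blk 29, set 1) → L1-HIT  vc=[13, 17, 25]
8: 0x37 (blk 13, set 1) → VC-HIT  vc=[29, 17, 25]
9: 0x78 (blk 30, set 2) → MISS  vc=[29, 17, 25]
10: 0x76 (blk 29, set 1) → VC-HIT  vc=[13, 17, 25]
11: 0x74 (blk 29, set 1) → L1-HIT  vc=[13, 17, 25]

OUTCOME = L1-HIT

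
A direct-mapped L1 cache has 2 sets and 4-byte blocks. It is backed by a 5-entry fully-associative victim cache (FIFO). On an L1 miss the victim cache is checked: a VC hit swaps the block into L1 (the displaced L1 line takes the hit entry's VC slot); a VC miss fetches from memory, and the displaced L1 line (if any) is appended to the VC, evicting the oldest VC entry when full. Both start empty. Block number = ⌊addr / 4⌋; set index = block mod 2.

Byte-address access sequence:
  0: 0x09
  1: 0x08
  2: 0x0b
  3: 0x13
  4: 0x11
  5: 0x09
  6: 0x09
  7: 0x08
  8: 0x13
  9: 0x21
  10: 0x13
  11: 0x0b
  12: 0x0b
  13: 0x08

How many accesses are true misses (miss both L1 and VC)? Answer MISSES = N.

  [0] addr=0x9 blk=2 s=0: MISS | VC []
  [1] addr=0x8 blk=2 s=0: L1-HIT | VC []
  [2] addr=0xb blk=2 s=0: L1-HIT | VC []
  [3] addr=0x13 blk=4 s=0: MISS | VC [2]
  [4] addr=0x11 blk=4 s=0: L1-HIT | VC [2]
  [5] addr=0x9 blk=2 s=0: VC-HIT | VC [4]
  [6] addr=0x9 blk=2 s=0: L1-HIT | VC [4]
  [7] addr=0x8 blk=2 s=0: L1-HIT | VC [4]
  [8] addr=0x13 blk=4 s=0: VC-HIT | VC [2]
  [9] addr=0x21 blk=8 s=0: MISS | VC [2, 4]
  [10] addr=0x13 blk=4 s=0: VC-HIT | VC [2, 8]
  [11] addr=0xb blk=2 s=0: VC-HIT | VC [4, 8]
  [12] addr=0xb blk=2 s=0: L1-HIT | VC [4, 8]
  [13] addr=0x8 blk=2 s=0: L1-HIT | VC [4, 8]

MISSES = 3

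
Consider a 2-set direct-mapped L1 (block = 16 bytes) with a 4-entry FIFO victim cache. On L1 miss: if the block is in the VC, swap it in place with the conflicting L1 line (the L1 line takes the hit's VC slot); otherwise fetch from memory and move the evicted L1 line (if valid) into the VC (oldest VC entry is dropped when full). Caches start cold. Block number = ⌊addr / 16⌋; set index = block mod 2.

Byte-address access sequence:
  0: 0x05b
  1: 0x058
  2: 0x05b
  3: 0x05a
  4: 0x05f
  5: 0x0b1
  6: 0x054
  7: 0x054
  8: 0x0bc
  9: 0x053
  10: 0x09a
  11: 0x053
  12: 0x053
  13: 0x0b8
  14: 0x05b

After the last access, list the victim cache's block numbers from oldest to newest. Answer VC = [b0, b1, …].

VC = [11, 9]

  [0] addr=0x5b blk=5 s=1: MISS | VC []
  [1] addr=0x58 blk=5 s=1: L1-HIT | VC []
  [2] addr=0x5b blk=5 s=1: L1-HIT | VC []
  [3] addr=0x5a blk=5 s=1: L1-HIT | VC []
  [4] addr=0x5f blk=5 s=1: L1-HIT | VC []
  [5] addr=0xb1 blk=11 s=1: MISS | VC [5]
  [6] addr=0x54 blk=5 s=1: VC-HIT | VC [11]
  [7] addr=0x54 blk=5 s=1: L1-HIT | VC [11]
  [8] addr=0xbc blk=11 s=1: VC-HIT | VC [5]
  [9] addr=0x53 blk=5 s=1: VC-HIT | VC [11]
  [10] addr=0x9a blk=9 s=1: MISS | VC [11, 5]
  [11] addr=0x53 blk=5 s=1: VC-HIT | VC [11, 9]
  [12] addr=0x53 blk=5 s=1: L1-HIT | VC [11, 9]
  [13] addr=0xb8 blk=11 s=1: VC-HIT | VC [5, 9]
  [14] addr=0x5b blk=5 s=1: VC-HIT | VC [11, 9]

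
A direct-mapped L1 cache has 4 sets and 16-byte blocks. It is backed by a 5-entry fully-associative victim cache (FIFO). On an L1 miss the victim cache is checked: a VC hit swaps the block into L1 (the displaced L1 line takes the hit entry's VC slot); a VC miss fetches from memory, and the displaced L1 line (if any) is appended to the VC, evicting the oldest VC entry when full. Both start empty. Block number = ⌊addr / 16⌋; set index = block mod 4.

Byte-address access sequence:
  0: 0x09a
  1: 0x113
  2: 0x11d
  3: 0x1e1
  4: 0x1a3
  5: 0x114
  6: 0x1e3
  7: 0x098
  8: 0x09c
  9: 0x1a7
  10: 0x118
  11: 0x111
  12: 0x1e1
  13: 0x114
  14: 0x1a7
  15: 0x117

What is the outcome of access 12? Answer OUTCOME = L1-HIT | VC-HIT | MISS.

0: 0x9a (blk 9, set 1) → MISS  vc=[]
1: 0x113 (blk 17, set 1) → MISS  vc=[9]
2: 0x11d (blk 17, set 1) → L1-HIT  vc=[9]
3: 0x1e1 (blk 30, set 2) → MISS  vc=[9]
4: 0x1a3 (blk 26, set 2) → MISS  vc=[9, 30]
5: 0x114 (blk 17, set 1) → L1-HIT  vc=[9, 30]
6: 0x1e3 (blk 30, set 2) → VC-HIT  vc=[9, 26]
7: 0x98 (blk 9, set 1) → VC-HIT  vc=[17, 26]
8: 0x9c (blk 9, set 1) → L1-HIT  vc=[17, 26]
9: 0x1a7 (blk 26, set 2) → VC-HIT  vc=[17, 30]
10: 0x118 (blk 17, set 1) → VC-HIT  vc=[9, 30]
11: 0x111 (blk 17, set 1) → L1-HIT  vc=[9, 30]
12: 0x1e1 (blk 30, set 2) → VC-HIT  vc=[9, 26]
13: 0x114 (blk 17, set 1) → L1-HIT  vc=[9, 26]
14: 0x1a7 (blk 26, set 2) → VC-HIT  vc=[9, 30]
15: 0x117 (blk 17, set 1) → L1-HIT  vc=[9, 30]

OUTCOME = VC-HIT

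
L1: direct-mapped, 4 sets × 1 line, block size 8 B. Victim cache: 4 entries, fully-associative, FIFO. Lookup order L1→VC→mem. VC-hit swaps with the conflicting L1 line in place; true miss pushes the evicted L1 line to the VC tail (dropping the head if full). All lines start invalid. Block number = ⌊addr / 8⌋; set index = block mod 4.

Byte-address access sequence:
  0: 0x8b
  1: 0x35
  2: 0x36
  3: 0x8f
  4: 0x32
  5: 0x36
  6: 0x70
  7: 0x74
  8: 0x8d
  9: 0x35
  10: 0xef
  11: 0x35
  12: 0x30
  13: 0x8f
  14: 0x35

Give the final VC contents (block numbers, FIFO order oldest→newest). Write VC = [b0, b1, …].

#0 0x8b→b17/s1 MISS; vc=[]
#1 0x35→b6/s2 MISS; vc=[]
#2 0x36→b6/s2 L1-HIT; vc=[]
#3 0x8f→b17/s1 L1-HIT; vc=[]
#4 0x32→b6/s2 L1-HIT; vc=[]
#5 0x36→b6/s2 L1-HIT; vc=[]
#6 0x70→b14/s2 MISS; vc=[6]
#7 0x74→b14/s2 L1-HIT; vc=[6]
#8 0x8d→b17/s1 L1-HIT; vc=[6]
#9 0x35→b6/s2 VC-HIT; vc=[14]
#10 0xef→b29/s1 MISS; vc=[14,17]
#11 0x35→b6/s2 L1-HIT; vc=[14,17]
#12 0x30→b6/s2 L1-HIT; vc=[14,17]
#13 0x8f→b17/s1 VC-HIT; vc=[14,29]
#14 0x35→b6/s2 L1-HIT; vc=[14,29]

VC = [14, 29]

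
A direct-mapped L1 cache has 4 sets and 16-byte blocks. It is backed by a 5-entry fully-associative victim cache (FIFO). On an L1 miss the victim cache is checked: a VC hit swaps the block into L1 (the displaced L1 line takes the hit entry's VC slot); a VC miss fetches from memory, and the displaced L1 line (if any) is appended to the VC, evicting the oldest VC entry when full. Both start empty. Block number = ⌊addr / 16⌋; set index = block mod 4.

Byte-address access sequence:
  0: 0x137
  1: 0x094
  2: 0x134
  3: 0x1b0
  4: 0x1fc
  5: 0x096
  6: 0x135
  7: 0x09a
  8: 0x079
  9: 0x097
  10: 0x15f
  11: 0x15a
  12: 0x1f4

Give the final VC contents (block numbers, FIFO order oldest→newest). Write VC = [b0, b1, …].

VC = [7, 27, 19, 9]

#0 0x137→b19/s3 MISS; vc=[]
#1 0x94→b9/s1 MISS; vc=[]
#2 0x134→b19/s3 L1-HIT; vc=[]
#3 0x1b0→b27/s3 MISS; vc=[19]
#4 0x1fc→b31/s3 MISS; vc=[19,27]
#5 0x96→b9/s1 L1-HIT; vc=[19,27]
#6 0x135→b19/s3 VC-HIT; vc=[31,27]
#7 0x9a→b9/s1 L1-HIT; vc=[31,27]
#8 0x79→b7/s3 MISS; vc=[31,27,19]
#9 0x97→b9/s1 L1-HIT; vc=[31,27,19]
#10 0x15f→b21/s1 MISS; vc=[31,27,19,9]
#11 0x15a→b21/s1 L1-HIT; vc=[31,27,19,9]
#12 0x1f4→b31/s3 VC-HIT; vc=[7,27,19,9]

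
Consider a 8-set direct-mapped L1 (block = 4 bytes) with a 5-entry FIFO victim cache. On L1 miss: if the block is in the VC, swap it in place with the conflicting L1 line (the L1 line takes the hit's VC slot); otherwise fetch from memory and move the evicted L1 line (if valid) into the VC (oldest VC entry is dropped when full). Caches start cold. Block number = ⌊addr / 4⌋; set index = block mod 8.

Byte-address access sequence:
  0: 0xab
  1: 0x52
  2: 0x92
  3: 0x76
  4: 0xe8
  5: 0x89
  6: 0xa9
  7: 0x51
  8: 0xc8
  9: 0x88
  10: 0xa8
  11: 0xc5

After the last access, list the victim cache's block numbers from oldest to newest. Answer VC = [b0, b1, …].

VC = [36, 50, 58, 34]

  [0] addr=0xab blk=42 s=2: MISS | VC []
  [1] addr=0x52 blk=20 s=4: MISS | VC []
  [2] addr=0x92 blk=36 s=4: MISS | VC [20]
  [3] addr=0x76 blk=29 s=5: MISS | VC [20]
  [4] addr=0xe8 blk=58 s=2: MISS | VC [20, 42]
  [5] addr=0x89 blk=34 s=2: MISS | VC [20, 42, 58]
  [6] addr=0xa9 blk=42 s=2: VC-HIT | VC [20, 34, 58]
  [7] addr=0x51 blk=20 s=4: VC-HIT | VC [36, 34, 58]
  [8] addr=0xc8 blk=50 s=2: MISS | VC [36, 34, 58, 42]
  [9] addr=0x88 blk=34 s=2: VC-HIT | VC [36, 50, 58, 42]
  [10] addr=0xa8 blk=42 s=2: VC-HIT | VC [36, 50, 58, 34]
  [11] addr=0xc5 blk=49 s=1: MISS | VC [36, 50, 58, 34]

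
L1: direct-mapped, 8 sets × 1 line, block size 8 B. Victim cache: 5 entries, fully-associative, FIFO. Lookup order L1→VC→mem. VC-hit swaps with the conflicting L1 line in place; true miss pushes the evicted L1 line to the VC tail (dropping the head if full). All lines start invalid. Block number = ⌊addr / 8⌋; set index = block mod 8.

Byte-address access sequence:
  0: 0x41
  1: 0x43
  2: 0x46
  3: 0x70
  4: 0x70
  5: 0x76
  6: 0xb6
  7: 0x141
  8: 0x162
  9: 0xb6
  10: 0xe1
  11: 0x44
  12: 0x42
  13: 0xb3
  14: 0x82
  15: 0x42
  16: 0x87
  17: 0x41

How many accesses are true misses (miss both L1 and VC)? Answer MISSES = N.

0: 0x41 (blk 8, set 0) → MISS  vc=[]
1: 0x43 (blk 8, set 0) → L1-HIT  vc=[]
2: 0x46 (blk 8, set 0) → L1-HIT  vc=[]
3: 0x70 (blk 14, set 6) → MISS  vc=[]
4: 0x70 (blk 14, set 6) → L1-HIT  vc=[]
5: 0x76 (blk 14, set 6) → L1-HIT  vc=[]
6: 0xb6 (blk 22, set 6) → MISS  vc=[14]
7: 0x141 (blk 40, set 0) → MISS  vc=[14, 8]
8: 0x162 (blk 44, set 4) → MISS  vc=[14, 8]
9: 0xb6 (blk 22, set 6) → L1-HIT  vc=[14, 8]
10: 0xe1 (blk 28, set 4) → MISS  vc=[14, 8, 44]
11: 0x44 (blk 8, set 0) → VC-HIT  vc=[14, 40, 44]
12: 0x42 (blk 8, set 0) → L1-HIT  vc=[14, 40, 44]
13: 0xb3 (blk 22, set 6) → L1-HIT  vc=[14, 40, 44]
14: 0x82 (blk 16, set 0) → MISS  vc=[14, 40, 44, 8]
15: 0x42 (blk 8, set 0) → VC-HIT  vc=[14, 40, 44, 16]
16: 0x87 (blk 16, set 0) → VC-HIT  vc=[14, 40, 44, 8]
17: 0x41 (blk 8, set 0) → VC-HIT  vc=[14, 40, 44, 16]

MISSES = 7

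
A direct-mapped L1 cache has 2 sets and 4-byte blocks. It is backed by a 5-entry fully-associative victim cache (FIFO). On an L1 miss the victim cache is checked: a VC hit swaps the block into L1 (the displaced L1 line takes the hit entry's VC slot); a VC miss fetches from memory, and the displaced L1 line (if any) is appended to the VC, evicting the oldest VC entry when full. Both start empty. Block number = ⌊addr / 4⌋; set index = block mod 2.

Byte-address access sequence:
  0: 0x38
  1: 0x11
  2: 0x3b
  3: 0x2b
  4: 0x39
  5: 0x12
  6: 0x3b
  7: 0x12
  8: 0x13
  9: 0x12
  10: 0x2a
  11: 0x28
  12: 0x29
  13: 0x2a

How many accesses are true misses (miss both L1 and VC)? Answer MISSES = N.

0: 0x38 (blk 14, set 0) → MISS  vc=[]
1: 0x11 (blk 4, set 0) → MISS  vc=[14]
2: 0x3b (blk 14, set 0) → VC-HIT  vc=[4]
3: 0x2b (blk 10, set 0) → MISS  vc=[4, 14]
4: 0x39 (blk 14, set 0) → VC-HIT  vc=[4, 10]
5: 0x12 (blk 4, set 0) → VC-HIT  vc=[14, 10]
6: 0x3b (blk 14, set 0) → VC-HIT  vc=[4, 10]
7: 0x12 (blk 4, set 0) → VC-HIT  vc=[14, 10]
8: 0x13 (blk 4, set 0) → L1-HIT  vc=[14, 10]
9: 0x12 (blk 4, set 0) → L1-HIT  vc=[14, 10]
10: 0x2a (blk 10, set 0) → VC-HIT  vc=[14, 4]
11: 0x28 (blk 10, set 0) → L1-HIT  vc=[14, 4]
12: 0x29 (blk 10, set 0) → L1-HIT  vc=[14, 4]
13: 0x2a (blk 10, set 0) → L1-HIT  vc=[14, 4]

MISSES = 3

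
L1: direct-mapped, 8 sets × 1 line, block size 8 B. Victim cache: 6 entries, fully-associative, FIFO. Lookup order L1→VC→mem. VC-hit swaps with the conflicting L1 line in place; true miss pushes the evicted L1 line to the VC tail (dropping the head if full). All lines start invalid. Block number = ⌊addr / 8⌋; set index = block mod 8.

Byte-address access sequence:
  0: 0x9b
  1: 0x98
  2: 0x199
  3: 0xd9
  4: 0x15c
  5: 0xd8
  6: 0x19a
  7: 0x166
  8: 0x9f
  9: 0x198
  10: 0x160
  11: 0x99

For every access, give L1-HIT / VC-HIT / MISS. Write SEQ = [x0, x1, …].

  [0] addr=0x9b blk=19 s=3: MISS | VC []
  [1] addr=0x98 blk=19 s=3: L1-HIT | VC []
  [2] addr=0x199 blk=51 s=3: MISS | VC [19]
  [3] addr=0xd9 blk=27 s=3: MISS | VC [19, 51]
  [4] addr=0x15c blk=43 s=3: MISS | VC [19, 51, 27]
  [5] addr=0xd8 blk=27 s=3: VC-HIT | VC [19, 51, 43]
  [6] addr=0x19a blk=51 s=3: VC-HIT | VC [19, 27, 43]
  [7] addr=0x166 blk=44 s=4: MISS | VC [19, 27, 43]
  [8] addr=0x9f blk=19 s=3: VC-HIT | VC [51, 27, 43]
  [9] addr=0x198 blk=51 s=3: VC-HIT | VC [19, 27, 43]
  [10] addr=0x160 blk=44 s=4: L1-HIT | VC [19, 27, 43]
  [11] addr=0x99 blk=19 s=3: VC-HIT | VC [51, 27, 43]

SEQ = [MISS, L1-HIT, MISS, MISS, MISS, VC-HIT, VC-HIT, MISS, VC-HIT, VC-HIT, L1-HIT, VC-HIT]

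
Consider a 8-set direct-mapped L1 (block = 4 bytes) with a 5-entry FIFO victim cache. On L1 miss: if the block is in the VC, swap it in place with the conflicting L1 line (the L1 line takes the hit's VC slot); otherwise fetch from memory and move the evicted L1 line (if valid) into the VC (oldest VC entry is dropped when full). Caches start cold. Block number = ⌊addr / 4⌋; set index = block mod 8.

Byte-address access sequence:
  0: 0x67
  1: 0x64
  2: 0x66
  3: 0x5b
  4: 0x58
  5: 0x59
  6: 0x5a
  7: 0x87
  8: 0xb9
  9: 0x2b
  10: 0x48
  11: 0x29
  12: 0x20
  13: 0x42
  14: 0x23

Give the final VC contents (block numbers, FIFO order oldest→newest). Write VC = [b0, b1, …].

VC = [25, 22, 18, 16]

0: 0x67 (blk 25, set 1) → MISS  vc=[]
1: 0x64 (blk 25, set 1) → L1-HIT  vc=[]
2: 0x66 (blk 25, set 1) → L1-HIT  vc=[]
3: 0x5b (blk 22, set 6) → MISS  vc=[]
4: 0x58 (blk 22, set 6) → L1-HIT  vc=[]
5: 0x59 (blk 22, set 6) → L1-HIT  vc=[]
6: 0x5a (blk 22, set 6) → L1-HIT  vc=[]
7: 0x87 (blk 33, set 1) → MISS  vc=[25]
8: 0xb9 (blk 46, set 6) → MISS  vc=[25, 22]
9: 0x2b (blk 10, set 2) → MISS  vc=[25, 22]
10: 0x48 (blk 18, set 2) → MISS  vc=[25, 22, 10]
11: 0x29 (blk 10, set 2) → VC-HIT  vc=[25, 22, 18]
12: 0x20 (blk 8, set 0) → MISS  vc=[25, 22, 18]
13: 0x42 (blk 16, set 0) → MISS  vc=[25, 22, 18, 8]
14: 0x23 (blk 8, set 0) → VC-HIT  vc=[25, 22, 18, 16]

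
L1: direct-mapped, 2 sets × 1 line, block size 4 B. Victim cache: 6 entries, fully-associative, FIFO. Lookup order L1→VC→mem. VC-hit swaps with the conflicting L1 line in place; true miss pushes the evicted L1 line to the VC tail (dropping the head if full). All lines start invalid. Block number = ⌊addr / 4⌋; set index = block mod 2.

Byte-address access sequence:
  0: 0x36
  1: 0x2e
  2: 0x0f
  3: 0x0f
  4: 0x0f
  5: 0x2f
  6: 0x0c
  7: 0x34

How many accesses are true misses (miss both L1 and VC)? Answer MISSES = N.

MISSES = 3

#0 0x36→b13/s1 MISS; vc=[]
#1 0x2e→b11/s1 MISS; vc=[13]
#2 0xf→b3/s1 MISS; vc=[13,11]
#3 0xf→b3/s1 L1-HIT; vc=[13,11]
#4 0xf→b3/s1 L1-HIT; vc=[13,11]
#5 0x2f→b11/s1 VC-HIT; vc=[13,3]
#6 0xc→b3/s1 VC-HIT; vc=[13,11]
#7 0x34→b13/s1 VC-HIT; vc=[3,11]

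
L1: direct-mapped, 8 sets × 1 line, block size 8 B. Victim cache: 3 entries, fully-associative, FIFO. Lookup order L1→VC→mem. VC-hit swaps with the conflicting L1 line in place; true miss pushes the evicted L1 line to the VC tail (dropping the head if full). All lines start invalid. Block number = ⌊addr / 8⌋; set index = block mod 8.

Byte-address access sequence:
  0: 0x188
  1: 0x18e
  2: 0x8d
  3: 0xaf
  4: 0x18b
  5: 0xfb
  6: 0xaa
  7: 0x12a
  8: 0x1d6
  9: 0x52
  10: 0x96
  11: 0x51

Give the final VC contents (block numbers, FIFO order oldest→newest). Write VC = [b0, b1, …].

VC = [21, 58, 18]

0: 0x188 (blk 49, set 1) → MISS  vc=[]
1: 0x18e (blk 49, set 1) → L1-HIT  vc=[]
2: 0x8d (blk 17, set 1) → MISS  vc=[49]
3: 0xaf (blk 21, set 5) → MISS  vc=[49]
4: 0x18b (blk 49, set 1) → VC-HIT  vc=[17]
5: 0xfb (blk 31, set 7) → MISS  vc=[17]
6: 0xaa (blk 21, set 5) → L1-HIT  vc=[17]
7: 0x12a (blk 37, set 5) → MISS  vc=[17, 21]
8: 0x1d6 (blk 58, set 2) → MISS  vc=[17, 21]
9: 0x52 (blk 10, set 2) → MISS  vc=[17, 21, 58]
10: 0x96 (blk 18, set 2) → MISS  vc=[21, 58, 10]
11: 0x51 (blk 10, set 2) → VC-HIT  vc=[21, 58, 18]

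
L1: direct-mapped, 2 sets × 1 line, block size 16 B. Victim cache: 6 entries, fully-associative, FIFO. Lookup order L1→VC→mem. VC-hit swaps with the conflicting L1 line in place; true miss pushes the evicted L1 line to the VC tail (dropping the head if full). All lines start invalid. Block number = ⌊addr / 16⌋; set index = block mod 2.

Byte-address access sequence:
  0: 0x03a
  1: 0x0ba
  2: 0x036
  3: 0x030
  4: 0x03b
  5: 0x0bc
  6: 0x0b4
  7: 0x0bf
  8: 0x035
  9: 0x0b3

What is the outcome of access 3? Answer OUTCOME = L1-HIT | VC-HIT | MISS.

  [0] addr=0x3a blk=3 s=1: MISS | VC []
  [1] addr=0xba blk=11 s=1: MISS | VC [3]
  [2] addr=0x36 blk=3 s=1: VC-HIT | VC [11]
  [3] addr=0x30 blk=3 s=1: L1-HIT | VC [11]
  [4] addr=0x3b blk=3 s=1: L1-HIT | VC [11]
  [5] addr=0xbc blk=11 s=1: VC-HIT | VC [3]
  [6] addr=0xb4 blk=11 s=1: L1-HIT | VC [3]
  [7] addr=0xbf blk=11 s=1: L1-HIT | VC [3]
  [8] addr=0x35 blk=3 s=1: VC-HIT | VC [11]
  [9] addr=0xb3 blk=11 s=1: VC-HIT | VC [3]

OUTCOME = L1-HIT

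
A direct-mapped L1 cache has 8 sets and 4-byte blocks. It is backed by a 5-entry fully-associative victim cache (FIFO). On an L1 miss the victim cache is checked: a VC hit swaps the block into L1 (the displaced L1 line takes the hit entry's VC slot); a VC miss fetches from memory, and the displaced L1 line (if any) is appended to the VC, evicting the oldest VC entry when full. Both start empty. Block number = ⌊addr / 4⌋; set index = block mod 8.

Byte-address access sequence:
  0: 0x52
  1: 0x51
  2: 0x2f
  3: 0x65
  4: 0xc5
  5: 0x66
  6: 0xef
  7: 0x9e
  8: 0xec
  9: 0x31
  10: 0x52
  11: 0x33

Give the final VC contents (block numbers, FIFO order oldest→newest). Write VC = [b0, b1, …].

VC = [49, 11, 20]

  [0] addr=0x52 blk=20 s=4: MISS | VC []
  [1] addr=0x51 blk=20 s=4: L1-HIT | VC []
  [2] addr=0x2f blk=11 s=3: MISS | VC []
  [3] addr=0x65 blk=25 s=1: MISS | VC []
  [4] addr=0xc5 blk=49 s=1: MISS | VC [25]
  [5] addr=0x66 blk=25 s=1: VC-HIT | VC [49]
  [6] addr=0xef blk=59 s=3: MISS | VC [49, 11]
  [7] addr=0x9e blk=39 s=7: MISS | VC [49, 11]
  [8] addr=0xec blk=59 s=3: L1-HIT | VC [49, 11]
  [9] addr=0x31 blk=12 s=4: MISS | VC [49, 11, 20]
  [10] addr=0x52 blk=20 s=4: VC-HIT | VC [49, 11, 12]
  [11] addr=0x33 blk=12 s=4: VC-HIT | VC [49, 11, 20]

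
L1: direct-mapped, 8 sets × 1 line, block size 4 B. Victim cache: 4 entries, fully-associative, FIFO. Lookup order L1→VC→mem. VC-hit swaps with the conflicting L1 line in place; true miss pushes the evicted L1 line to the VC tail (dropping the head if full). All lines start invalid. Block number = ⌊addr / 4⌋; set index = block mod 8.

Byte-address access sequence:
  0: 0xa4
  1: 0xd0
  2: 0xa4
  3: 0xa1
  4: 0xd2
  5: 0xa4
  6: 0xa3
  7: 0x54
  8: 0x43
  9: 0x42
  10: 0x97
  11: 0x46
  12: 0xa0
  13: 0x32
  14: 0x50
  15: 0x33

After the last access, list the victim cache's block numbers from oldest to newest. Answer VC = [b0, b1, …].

VC = [21, 41, 52, 20]

0: 0xa4 (blk 41, set 1) → MISS  vc=[]
1: 0xd0 (blk 52, set 4) → MISS  vc=[]
2: 0xa4 (blk 41, set 1) → L1-HIT  vc=[]
3: 0xa1 (blk 40, set 0) → MISS  vc=[]
4: 0xd2 (blk 52, set 4) → L1-HIT  vc=[]
5: 0xa4 (blk 41, set 1) → L1-HIT  vc=[]
6: 0xa3 (blk 40, set 0) → L1-HIT  vc=[]
7: 0x54 (blk 21, set 5) → MISS  vc=[]
8: 0x43 (blk 16, set 0) → MISS  vc=[40]
9: 0x42 (blk 16, set 0) → L1-HIT  vc=[40]
10: 0x97 (blk 37, set 5) → MISS  vc=[40, 21]
11: 0x46 (blk 17, set 1) → MISS  vc=[40, 21, 41]
12: 0xa0 (blk 40, set 0) → VC-HIT  vc=[16, 21, 41]
13: 0x32 (blk 12, set 4) → MISS  vc=[16, 21, 41, 52]
14: 0x50 (blk 20, set 4) → MISS  vc=[21, 41, 52, 12]
15: 0x33 (blk 12, set 4) → VC-HIT  vc=[21, 41, 52, 20]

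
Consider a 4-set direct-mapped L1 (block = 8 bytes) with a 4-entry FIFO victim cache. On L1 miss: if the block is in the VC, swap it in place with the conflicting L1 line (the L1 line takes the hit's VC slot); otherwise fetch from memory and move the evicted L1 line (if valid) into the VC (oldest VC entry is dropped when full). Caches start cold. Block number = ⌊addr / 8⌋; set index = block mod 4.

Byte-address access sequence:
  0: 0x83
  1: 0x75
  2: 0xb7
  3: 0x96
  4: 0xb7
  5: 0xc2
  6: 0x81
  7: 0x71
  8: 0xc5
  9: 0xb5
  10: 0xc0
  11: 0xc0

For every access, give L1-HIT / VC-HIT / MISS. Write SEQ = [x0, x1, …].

#0 0x83→b16/s0 MISS; vc=[]
#1 0x75→b14/s2 MISS; vc=[]
#2 0xb7→b22/s2 MISS; vc=[14]
#3 0x96→b18/s2 MISS; vc=[14,22]
#4 0xb7→b22/s2 VC-HIT; vc=[14,18]
#5 0xc2→b24/s0 MISS; vc=[14,18,16]
#6 0x81→b16/s0 VC-HIT; vc=[14,18,24]
#7 0x71→b14/s2 VC-HIT; vc=[22,18,24]
#8 0xc5→b24/s0 VC-HIT; vc=[22,18,16]
#9 0xb5→b22/s2 VC-HIT; vc=[14,18,16]
#10 0xc0→b24/s0 L1-HIT; vc=[14,18,16]
#11 0xc0→b24/s0 L1-HIT; vc=[14,18,16]

SEQ = [MISS, MISS, MISS, MISS, VC-HIT, MISS, VC-HIT, VC-HIT, VC-HIT, VC-HIT, L1-HIT, L1-HIT]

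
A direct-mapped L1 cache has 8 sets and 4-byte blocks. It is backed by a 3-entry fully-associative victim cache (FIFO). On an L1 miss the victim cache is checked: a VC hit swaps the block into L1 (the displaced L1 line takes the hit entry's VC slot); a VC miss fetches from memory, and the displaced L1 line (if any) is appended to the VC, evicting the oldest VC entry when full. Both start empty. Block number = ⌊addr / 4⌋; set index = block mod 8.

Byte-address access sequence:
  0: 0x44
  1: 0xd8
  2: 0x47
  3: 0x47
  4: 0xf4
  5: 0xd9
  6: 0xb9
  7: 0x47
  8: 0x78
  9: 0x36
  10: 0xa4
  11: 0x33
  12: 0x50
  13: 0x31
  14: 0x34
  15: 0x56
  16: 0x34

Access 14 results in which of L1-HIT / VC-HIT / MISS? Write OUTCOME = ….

OUTCOME = L1-HIT

0: 0x44 (blk 17, set 1) → MISS  vc=[]
1: 0xd8 (blk 54, set 6) → MISS  vc=[]
2: 0x47 (blk 17, set 1) → L1-HIT  vc=[]
3: 0x47 (blk 17, set 1) → L1-HIT  vc=[]
4: 0xf4 (blk 61, set 5) → MISS  vc=[]
5: 0xd9 (blk 54, set 6) → L1-HIT  vc=[]
6: 0xb9 (blk 46, set 6) → MISS  vc=[54]
7: 0x47 (blk 17, set 1) → L1-HIT  vc=[54]
8: 0x78 (blk 30, set 6) → MISS  vc=[54, 46]
9: 0x36 (blk 13, set 5) → MISS  vc=[54, 46, 61]
10: 0xa4 (blk 41, set 1) → MISS  vc=[46, 61, 17]
11: 0x33 (blk 12, set 4) → MISS  vc=[46, 61, 17]
12: 0x50 (blk 20, set 4) → MISS  vc=[61, 17, 12]
13: 0x31 (blk 12, set 4) → VC-HIT  vc=[61, 17, 20]
14: 0x34 (blk 13, set 5) → L1-HIT  vc=[61, 17, 20]
15: 0x56 (blk 21, set 5) → MISS  vc=[17, 20, 13]
16: 0x34 (blk 13, set 5) → VC-HIT  vc=[17, 20, 21]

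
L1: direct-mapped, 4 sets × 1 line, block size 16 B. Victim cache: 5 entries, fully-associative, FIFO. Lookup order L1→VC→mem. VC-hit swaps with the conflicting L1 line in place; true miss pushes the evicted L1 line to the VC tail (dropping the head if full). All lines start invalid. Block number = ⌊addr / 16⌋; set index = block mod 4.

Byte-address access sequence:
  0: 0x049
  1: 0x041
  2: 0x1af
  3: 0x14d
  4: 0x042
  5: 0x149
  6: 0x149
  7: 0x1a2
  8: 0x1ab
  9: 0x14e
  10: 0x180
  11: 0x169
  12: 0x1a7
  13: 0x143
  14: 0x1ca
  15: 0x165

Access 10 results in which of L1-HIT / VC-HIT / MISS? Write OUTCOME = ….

0: 0x49 (blk 4, set 0) → MISS  vc=[]
1: 0x41 (blk 4, set 0) → L1-HIT  vc=[]
2: 0x1af (blk 26, set 2) → MISS  vc=[]
3: 0x14d (blk 20, set 0) → MISS  vc=[4]
4: 0x42 (blk 4, set 0) → VC-HIT  vc=[20]
5: 0x149 (blk 20, set 0) → VC-HIT  vc=[4]
6: 0x149 (blk 20, set 0) → L1-HIT  vc=[4]
7: 0x1a2 (blk 26, set 2) → L1-HIT  vc=[4]
8: 0x1ab (blk 26, set 2) → L1-HIT  vc=[4]
9: 0x14e (blk 20, set 0) → L1-HIT  vc=[4]
10: 0x180 (blk 24, set 0) → MISS  vc=[4, 20]
11: 0x169 (blk 22, set 2) → MISS  vc=[4, 20, 26]
12: 0x1a7 (blk 26, set 2) → VC-HIT  vc=[4, 20, 22]
13: 0x143 (blk 20, set 0) → VC-HIT  vc=[4, 24, 22]
14: 0x1ca (blk 28, set 0) → MISS  vc=[4, 24, 22, 20]
15: 0x165 (blk 22, set 2) → VC-HIT  vc=[4, 24, 26, 20]

OUTCOME = MISS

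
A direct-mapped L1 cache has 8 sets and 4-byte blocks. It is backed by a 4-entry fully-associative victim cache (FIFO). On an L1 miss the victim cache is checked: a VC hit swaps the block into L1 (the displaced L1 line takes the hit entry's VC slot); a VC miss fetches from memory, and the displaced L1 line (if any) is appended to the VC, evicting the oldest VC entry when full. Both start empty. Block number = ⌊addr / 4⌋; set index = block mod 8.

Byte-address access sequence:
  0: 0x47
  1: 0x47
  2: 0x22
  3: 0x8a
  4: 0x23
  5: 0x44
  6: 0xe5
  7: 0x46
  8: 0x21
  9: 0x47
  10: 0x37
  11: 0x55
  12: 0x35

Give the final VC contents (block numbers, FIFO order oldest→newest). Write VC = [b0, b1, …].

#0 0x47→b17/s1 MISS; vc=[]
#1 0x47→b17/s1 L1-HIT; vc=[]
#2 0x22→b8/s0 MISS; vc=[]
#3 0x8a→b34/s2 MISS; vc=[]
#4 0x23→b8/s0 L1-HIT; vc=[]
#5 0x44→b17/s1 L1-HIT; vc=[]
#6 0xe5→b57/s1 MISS; vc=[17]
#7 0x46→b17/s1 VC-HIT; vc=[57]
#8 0x21→b8/s0 L1-HIT; vc=[57]
#9 0x47→b17/s1 L1-HIT; vc=[57]
#10 0x37→b13/s5 MISS; vc=[57]
#11 0x55→b21/s5 MISS; vc=[57,13]
#12 0x35→b13/s5 VC-HIT; vc=[57,21]

VC = [57, 21]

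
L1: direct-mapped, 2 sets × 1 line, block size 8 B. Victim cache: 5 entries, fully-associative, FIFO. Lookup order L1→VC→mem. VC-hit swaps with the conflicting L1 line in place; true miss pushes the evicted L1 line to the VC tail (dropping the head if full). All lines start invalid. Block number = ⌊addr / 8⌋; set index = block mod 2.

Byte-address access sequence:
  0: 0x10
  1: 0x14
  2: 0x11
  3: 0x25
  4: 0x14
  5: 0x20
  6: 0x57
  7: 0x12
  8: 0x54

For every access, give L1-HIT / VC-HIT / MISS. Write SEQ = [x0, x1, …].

  [0] addr=0x10 blk=2 s=0: MISS | VC []
  [1] addr=0x14 blk=2 s=0: L1-HIT | VC []
  [2] addr=0x11 blk=2 s=0: L1-HIT | VC []
  [3] addr=0x25 blk=4 s=0: MISS | VC [2]
  [4] addr=0x14 blk=2 s=0: VC-HIT | VC [4]
  [5] addr=0x20 blk=4 s=0: VC-HIT | VC [2]
  [6] addr=0x57 blk=10 s=0: MISS | VC [2, 4]
  [7] addr=0x12 blk=2 s=0: VC-HIT | VC [10, 4]
  [8] addr=0x54 blk=10 s=0: VC-HIT | VC [2, 4]

SEQ = [MISS, L1-HIT, L1-HIT, MISS, VC-HIT, VC-HIT, MISS, VC-HIT, VC-HIT]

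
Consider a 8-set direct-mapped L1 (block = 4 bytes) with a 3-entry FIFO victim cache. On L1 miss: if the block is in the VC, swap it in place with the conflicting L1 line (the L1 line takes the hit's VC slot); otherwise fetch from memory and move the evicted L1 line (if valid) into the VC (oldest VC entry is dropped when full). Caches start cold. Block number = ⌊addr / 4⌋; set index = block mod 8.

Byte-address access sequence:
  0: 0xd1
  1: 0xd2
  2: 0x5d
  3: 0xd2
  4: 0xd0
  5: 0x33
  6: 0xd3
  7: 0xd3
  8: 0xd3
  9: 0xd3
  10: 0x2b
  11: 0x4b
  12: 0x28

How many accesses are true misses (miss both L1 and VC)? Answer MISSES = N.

#0 0xd1→b52/s4 MISS; vc=[]
#1 0xd2→b52/s4 L1-HIT; vc=[]
#2 0x5d→b23/s7 MISS; vc=[]
#3 0xd2→b52/s4 L1-HIT; vc=[]
#4 0xd0→b52/s4 L1-HIT; vc=[]
#5 0x33→b12/s4 MISS; vc=[52]
#6 0xd3→b52/s4 VC-HIT; vc=[12]
#7 0xd3→b52/s4 L1-HIT; vc=[12]
#8 0xd3→b52/s4 L1-HIT; vc=[12]
#9 0xd3→b52/s4 L1-HIT; vc=[12]
#10 0x2b→b10/s2 MISS; vc=[12]
#11 0x4b→b18/s2 MISS; vc=[12,10]
#12 0x28→b10/s2 VC-HIT; vc=[12,18]

MISSES = 5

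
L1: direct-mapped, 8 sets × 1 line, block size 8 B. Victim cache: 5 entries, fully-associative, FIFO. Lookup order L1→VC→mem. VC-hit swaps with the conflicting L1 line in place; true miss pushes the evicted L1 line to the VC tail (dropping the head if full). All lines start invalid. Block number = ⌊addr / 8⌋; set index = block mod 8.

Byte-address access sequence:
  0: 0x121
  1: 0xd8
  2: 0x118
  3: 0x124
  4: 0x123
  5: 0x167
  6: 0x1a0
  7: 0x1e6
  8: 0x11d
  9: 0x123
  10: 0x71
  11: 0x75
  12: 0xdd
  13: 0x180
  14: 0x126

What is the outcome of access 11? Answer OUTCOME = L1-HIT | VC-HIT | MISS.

  [0] addr=0x121 blk=36 s=4: MISS | VC []
  [1] addr=0xd8 blk=27 s=3: MISS | VC []
  [2] addr=0x118 blk=35 s=3: MISS | VC [27]
  [3] addr=0x124 blk=36 s=4: L1-HIT | VC [27]
  [4] addr=0x123 blk=36 s=4: L1-HIT | VC [27]
  [5] addr=0x167 blk=44 s=4: MISS | VC [27, 36]
  [6] addr=0x1a0 blk=52 s=4: MISS | VC [27, 36, 44]
  [7] addr=0x1e6 blk=60 s=4: MISS | VC [27, 36, 44, 52]
  [8] addr=0x11d blk=35 s=3: L1-HIT | VC [27, 36, 44, 52]
  [9] addr=0x123 blk=36 s=4: VC-HIT | VC [27, 60, 44, 52]
  [10] addr=0x71 blk=14 s=6: MISS | VC [27, 60, 44, 52]
  [11] addr=0x75 blk=14 s=6: L1-HIT | VC [27, 60, 44, 52]
  [12] addr=0xdd blk=27 s=3: VC-HIT | VC [35, 60, 44, 52]
  [13] addr=0x180 blk=48 s=0: MISS | VC [35, 60, 44, 52]
  [14] addr=0x126 blk=36 s=4: L1-HIT | VC [35, 60, 44, 52]

OUTCOME = L1-HIT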